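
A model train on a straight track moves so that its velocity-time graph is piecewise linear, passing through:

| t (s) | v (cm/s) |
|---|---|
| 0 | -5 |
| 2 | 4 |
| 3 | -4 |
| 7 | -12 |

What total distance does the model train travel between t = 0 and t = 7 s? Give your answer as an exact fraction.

Total distance travelled is ∫|v| dt — sum the magnitudes of each area piece.
0–2 s: v = 0 at t = 10/9 s; triangle areas 25/9 + 16/9 = 41/9 cm
2–3 s: v = 0 at t = 2.5 s; triangle areas 1 + 1 = 2 cm
3–7 s: |½(-4 + -12)(4)| = 32 cm
Total distance = 347/9 cm

347/9 cm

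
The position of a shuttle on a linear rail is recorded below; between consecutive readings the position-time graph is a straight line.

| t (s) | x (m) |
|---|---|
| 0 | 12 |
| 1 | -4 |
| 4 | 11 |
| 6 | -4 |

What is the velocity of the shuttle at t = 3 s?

Velocity is the slope of the x-t graph on 1–4 s: (11 − -4)/(4 − 1) = 5 m/s.

5 m/s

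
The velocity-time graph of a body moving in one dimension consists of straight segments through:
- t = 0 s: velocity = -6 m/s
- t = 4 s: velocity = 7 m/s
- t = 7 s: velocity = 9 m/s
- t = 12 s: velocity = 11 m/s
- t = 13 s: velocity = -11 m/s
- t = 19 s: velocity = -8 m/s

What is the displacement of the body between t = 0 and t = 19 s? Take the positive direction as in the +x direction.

19 m

Net displacement equals the area under the velocity-time graph (areas below the axis count negative).
0–4 s: ½(-6 + 7)(4) = 2 m
4–7 s: ½(7 + 9)(3) = 24 m
7–12 s: ½(9 + 11)(5) = 50 m
12–13 s: ½(11 + -11)(1) = 0 m
13–19 s: ½(-11 + -8)(6) = -57 m
Net displacement = 19 m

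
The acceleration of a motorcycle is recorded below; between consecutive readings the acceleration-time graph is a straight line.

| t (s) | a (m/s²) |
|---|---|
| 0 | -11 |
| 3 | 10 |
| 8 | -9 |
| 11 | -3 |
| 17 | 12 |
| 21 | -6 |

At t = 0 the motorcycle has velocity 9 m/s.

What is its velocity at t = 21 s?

31 m/s

Δv equals the area under the a-t graph; then v = v₀ + Δv.
0–3 s: ½(-11 + 10)(3) = -1.5 m/s
3–8 s: ½(10 + -9)(5) = 2.5 m/s
8–11 s: ½(-9 + -3)(3) = -18 m/s
11–17 s: ½(-3 + 12)(6) = 27 m/s
17–21 s: ½(12 + -6)(4) = 12 m/s
Δv = 22 m/s, so v(21) = 9 + (22) = 31 m/s.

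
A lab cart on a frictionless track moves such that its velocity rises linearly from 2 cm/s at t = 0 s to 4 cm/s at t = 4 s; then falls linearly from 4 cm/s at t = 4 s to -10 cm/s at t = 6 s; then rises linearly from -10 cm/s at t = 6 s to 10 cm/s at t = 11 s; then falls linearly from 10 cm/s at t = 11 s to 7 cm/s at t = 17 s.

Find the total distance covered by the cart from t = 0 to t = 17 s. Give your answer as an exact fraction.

674/7 cm

Total distance travelled is ∫|v| dt — sum the magnitudes of each area piece.
0–4 s: |½(2 + 4)(4)| = 12 cm
4–6 s: v = 0 at t = 32/7 s; triangle areas 8/7 + 50/7 = 58/7 cm
6–11 s: v = 0 at t = 8.5 s; triangle areas 12.5 + 12.5 = 25 cm
11–17 s: |½(10 + 7)(6)| = 51 cm
Total distance = 674/7 cm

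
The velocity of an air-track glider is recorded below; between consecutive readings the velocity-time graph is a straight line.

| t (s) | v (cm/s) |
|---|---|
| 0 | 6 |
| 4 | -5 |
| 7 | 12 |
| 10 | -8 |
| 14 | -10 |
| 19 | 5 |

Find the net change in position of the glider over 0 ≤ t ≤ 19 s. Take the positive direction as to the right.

-30 cm

Net displacement equals the area under the velocity-time graph (areas below the axis count negative).
0–4 s: ½(6 + -5)(4) = 2 cm
4–7 s: ½(-5 + 12)(3) = 10.5 cm
7–10 s: ½(12 + -8)(3) = 6 cm
10–14 s: ½(-8 + -10)(4) = -36 cm
14–19 s: ½(-10 + 5)(5) = -12.5 cm
Net displacement = -30 cm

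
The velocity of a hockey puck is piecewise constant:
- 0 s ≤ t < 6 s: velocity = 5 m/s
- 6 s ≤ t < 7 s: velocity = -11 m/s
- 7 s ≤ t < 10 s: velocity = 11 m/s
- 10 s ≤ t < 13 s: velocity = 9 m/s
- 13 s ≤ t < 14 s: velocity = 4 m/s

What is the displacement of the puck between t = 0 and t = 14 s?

83 m

Displacement is the signed area under the v-t curve.
0–6 s: 5 × 6 = 30 m
6–7 s: -11 × 1 = -11 m
7–10 s: 11 × 3 = 33 m
10–13 s: 9 × 3 = 27 m
13–14 s: 4 × 1 = 4 m
Net displacement = 83 m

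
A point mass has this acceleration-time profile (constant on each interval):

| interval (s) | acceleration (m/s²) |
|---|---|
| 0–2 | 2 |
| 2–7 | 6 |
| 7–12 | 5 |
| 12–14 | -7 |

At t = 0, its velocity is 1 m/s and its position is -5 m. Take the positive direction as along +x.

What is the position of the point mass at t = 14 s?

444.5 m

On each constant-a segment, Δv = aΔt and Δx = v₀Δt + ½aΔt²; chain segment to segment.
0–2 s: v starts 1 m/s; Δx = 1·2 + ½·2·2² = 6 m; v ends 5 m/s.
2–7 s: v starts 5 m/s; Δx = 5·5 + ½·6·5² = 100 m; v ends 35 m/s.
7–12 s: v starts 35 m/s; Δx = 35·5 + ½·5·5² = 237.5 m; v ends 60 m/s.
12–14 s: v starts 60 m/s; Δx = 60·2 + ½·-7·2² = 106 m; v ends 46 m/s.
x(14) = -5 + Σ Δx = 444.5 m.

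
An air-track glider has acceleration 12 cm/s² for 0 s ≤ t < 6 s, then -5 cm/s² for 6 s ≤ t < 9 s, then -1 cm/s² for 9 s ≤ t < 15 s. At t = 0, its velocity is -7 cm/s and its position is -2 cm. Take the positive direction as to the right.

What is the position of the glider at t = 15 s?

On each constant-a segment, Δv = aΔt and Δx = v₀Δt + ½aΔt²; chain segment to segment.
0–6 s: v starts -7 cm/s; Δx = -7·6 + ½·12·6² = 174 cm; v ends 65 cm/s.
6–9 s: v starts 65 cm/s; Δx = 65·3 + ½·-5·3² = 172.5 cm; v ends 50 cm/s.
9–15 s: v starts 50 cm/s; Δx = 50·6 + ½·-1·6² = 282 cm; v ends 44 cm/s.
x(15) = -2 + Σ Δx = 626.5 cm.

626.5 cm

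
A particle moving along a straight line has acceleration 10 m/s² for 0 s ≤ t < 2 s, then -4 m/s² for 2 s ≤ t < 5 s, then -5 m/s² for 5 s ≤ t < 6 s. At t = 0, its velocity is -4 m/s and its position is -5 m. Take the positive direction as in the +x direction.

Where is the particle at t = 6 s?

38.5 m

On each constant-a segment, Δv = aΔt and Δx = v₀Δt + ½aΔt²; chain segment to segment.
0–2 s: v starts -4 m/s; Δx = -4·2 + ½·10·2² = 12 m; v ends 16 m/s.
2–5 s: v starts 16 m/s; Δx = 16·3 + ½·-4·3² = 30 m; v ends 4 m/s.
5–6 s: v starts 4 m/s; Δx = 4·1 + ½·-5·1² = 1.5 m; v ends -1 m/s.
x(6) = -5 + Σ Δx = 38.5 m.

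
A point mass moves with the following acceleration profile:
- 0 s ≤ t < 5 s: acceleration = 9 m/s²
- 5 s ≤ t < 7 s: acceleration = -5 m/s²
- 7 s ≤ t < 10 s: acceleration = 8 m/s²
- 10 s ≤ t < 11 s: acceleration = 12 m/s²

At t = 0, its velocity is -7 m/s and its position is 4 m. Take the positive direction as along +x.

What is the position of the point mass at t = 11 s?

On each constant-a segment, Δv = aΔt and Δx = v₀Δt + ½aΔt²; chain segment to segment.
0–5 s: v starts -7 m/s; Δx = -7·5 + ½·9·5² = 77.5 m; v ends 38 m/s.
5–7 s: v starts 38 m/s; Δx = 38·2 + ½·-5·2² = 66 m; v ends 28 m/s.
7–10 s: v starts 28 m/s; Δx = 28·3 + ½·8·3² = 120 m; v ends 52 m/s.
10–11 s: v starts 52 m/s; Δx = 52·1 + ½·12·1² = 58 m; v ends 64 m/s.
x(11) = 4 + Σ Δx = 325.5 m.

325.5 m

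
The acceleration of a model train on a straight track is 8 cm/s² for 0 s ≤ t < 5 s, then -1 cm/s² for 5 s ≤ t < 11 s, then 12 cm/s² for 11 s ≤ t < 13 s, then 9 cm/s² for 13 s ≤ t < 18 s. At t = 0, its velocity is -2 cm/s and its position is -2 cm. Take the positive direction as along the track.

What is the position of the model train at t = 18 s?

778.5 cm

On each constant-a segment, Δv = aΔt and Δx = v₀Δt + ½aΔt²; chain segment to segment.
0–5 s: v starts -2 cm/s; Δx = -2·5 + ½·8·5² = 90 cm; v ends 38 cm/s.
5–11 s: v starts 38 cm/s; Δx = 38·6 + ½·-1·6² = 210 cm; v ends 32 cm/s.
11–13 s: v starts 32 cm/s; Δx = 32·2 + ½·12·2² = 88 cm; v ends 56 cm/s.
13–18 s: v starts 56 cm/s; Δx = 56·5 + ½·9·5² = 392.5 cm; v ends 101 cm/s.
x(18) = -2 + Σ Δx = 778.5 cm.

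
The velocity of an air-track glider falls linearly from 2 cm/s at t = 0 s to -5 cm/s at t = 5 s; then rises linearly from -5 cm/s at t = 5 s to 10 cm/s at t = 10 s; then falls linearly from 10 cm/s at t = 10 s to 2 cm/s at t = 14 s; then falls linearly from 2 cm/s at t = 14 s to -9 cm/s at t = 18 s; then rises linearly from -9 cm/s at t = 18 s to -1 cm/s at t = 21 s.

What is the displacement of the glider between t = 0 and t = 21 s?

Net displacement equals the area under the velocity-time graph (areas below the axis count negative).
0–5 s: ½(2 + -5)(5) = -7.5 cm
5–10 s: ½(-5 + 10)(5) = 12.5 cm
10–14 s: ½(10 + 2)(4) = 24 cm
14–18 s: ½(2 + -9)(4) = -14 cm
18–21 s: ½(-9 + -1)(3) = -15 cm
Net displacement = 0 cm

0 cm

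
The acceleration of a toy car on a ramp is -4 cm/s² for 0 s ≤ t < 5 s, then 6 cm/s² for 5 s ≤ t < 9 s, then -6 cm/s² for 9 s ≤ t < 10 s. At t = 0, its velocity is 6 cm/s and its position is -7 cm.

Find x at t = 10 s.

On each constant-a segment, Δv = aΔt and Δx = v₀Δt + ½aΔt²; chain segment to segment.
0–5 s: v starts 6 cm/s; Δx = 6·5 + ½·-4·5² = -20 cm; v ends -14 cm/s.
5–9 s: v starts -14 cm/s; Δx = -14·4 + ½·6·4² = -8 cm; v ends 10 cm/s.
9–10 s: v starts 10 cm/s; Δx = 10·1 + ½·-6·1² = 7 cm; v ends 4 cm/s.
x(10) = -7 + Σ Δx = -28 cm.

-28 cm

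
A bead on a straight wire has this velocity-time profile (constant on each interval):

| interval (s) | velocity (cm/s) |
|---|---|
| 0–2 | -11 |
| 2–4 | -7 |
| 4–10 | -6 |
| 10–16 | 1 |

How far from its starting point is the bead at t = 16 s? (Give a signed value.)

-66 cm

Displacement is the signed area under the v-t curve.
0–2 s: -11 × 2 = -22 cm
2–4 s: -7 × 2 = -14 cm
4–10 s: -6 × 6 = -36 cm
10–16 s: 1 × 6 = 6 cm
Net displacement = -66 cm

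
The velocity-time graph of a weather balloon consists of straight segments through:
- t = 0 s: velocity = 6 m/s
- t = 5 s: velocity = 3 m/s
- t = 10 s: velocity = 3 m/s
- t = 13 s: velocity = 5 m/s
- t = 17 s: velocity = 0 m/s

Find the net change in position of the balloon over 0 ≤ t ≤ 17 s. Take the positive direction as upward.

59.5 m

Net displacement equals the area under the velocity-time graph (areas below the axis count negative).
0–5 s: ½(6 + 3)(5) = 22.5 m
5–10 s: 3 × 5 = 15 m
10–13 s: ½(3 + 5)(3) = 12 m
13–17 s: ½(5 + 0)(4) = 10 m
Net displacement = 59.5 m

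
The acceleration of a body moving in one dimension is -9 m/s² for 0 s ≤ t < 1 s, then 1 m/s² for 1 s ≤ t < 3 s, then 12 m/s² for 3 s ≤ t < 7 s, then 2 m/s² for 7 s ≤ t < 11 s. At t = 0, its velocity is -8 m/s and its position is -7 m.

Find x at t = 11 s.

132.5 m

On each constant-a segment, Δv = aΔt and Δx = v₀Δt + ½aΔt²; chain segment to segment.
0–1 s: v starts -8 m/s; Δx = -8·1 + ½·-9·1² = -12.5 m; v ends -17 m/s.
1–3 s: v starts -17 m/s; Δx = -17·2 + ½·1·2² = -32 m; v ends -15 m/s.
3–7 s: v starts -15 m/s; Δx = -15·4 + ½·12·4² = 36 m; v ends 33 m/s.
7–11 s: v starts 33 m/s; Δx = 33·4 + ½·2·4² = 148 m; v ends 41 m/s.
x(11) = -7 + Σ Δx = 132.5 m.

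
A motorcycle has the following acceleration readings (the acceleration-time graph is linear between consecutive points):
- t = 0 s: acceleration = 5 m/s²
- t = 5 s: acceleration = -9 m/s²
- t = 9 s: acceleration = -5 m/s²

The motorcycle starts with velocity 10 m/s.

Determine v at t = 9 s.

-28 m/s

Δv equals the area under the a-t graph; then v = v₀ + Δv.
0–5 s: ½(5 + -9)(5) = -10 m/s
5–9 s: ½(-9 + -5)(4) = -28 m/s
Δv = -38 m/s, so v(9) = 10 + (-38) = -28 m/s.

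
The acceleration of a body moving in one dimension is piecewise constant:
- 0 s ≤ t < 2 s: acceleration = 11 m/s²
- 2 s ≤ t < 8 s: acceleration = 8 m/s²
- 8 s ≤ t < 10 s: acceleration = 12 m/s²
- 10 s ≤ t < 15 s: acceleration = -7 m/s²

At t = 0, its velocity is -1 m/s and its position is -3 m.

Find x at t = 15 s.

On each constant-a segment, Δv = aΔt and Δx = v₀Δt + ½aΔt²; chain segment to segment.
0–2 s: v starts -1 m/s; Δx = -1·2 + ½·11·2² = 20 m; v ends 21 m/s.
2–8 s: v starts 21 m/s; Δx = 21·6 + ½·8·6² = 270 m; v ends 69 m/s.
8–10 s: v starts 69 m/s; Δx = 69·2 + ½·12·2² = 162 m; v ends 93 m/s.
10–15 s: v starts 93 m/s; Δx = 93·5 + ½·-7·5² = 377.5 m; v ends 58 m/s.
x(15) = -3 + Σ Δx = 826.5 m.

826.5 m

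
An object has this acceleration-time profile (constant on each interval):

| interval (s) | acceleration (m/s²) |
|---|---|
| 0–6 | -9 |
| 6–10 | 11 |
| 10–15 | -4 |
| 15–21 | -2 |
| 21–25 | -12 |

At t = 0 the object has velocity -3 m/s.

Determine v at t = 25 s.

Δv equals the area under the a-t graph; then v = v₀ + Δv.
0–6 s: -9 × 6 = -54 m/s
6–10 s: 11 × 4 = 44 m/s
10–15 s: -4 × 5 = -20 m/s
15–21 s: -2 × 6 = -12 m/s
21–25 s: -12 × 4 = -48 m/s
Δv = -90 m/s, so v(25) = -3 + (-90) = -93 m/s.

-93 m/s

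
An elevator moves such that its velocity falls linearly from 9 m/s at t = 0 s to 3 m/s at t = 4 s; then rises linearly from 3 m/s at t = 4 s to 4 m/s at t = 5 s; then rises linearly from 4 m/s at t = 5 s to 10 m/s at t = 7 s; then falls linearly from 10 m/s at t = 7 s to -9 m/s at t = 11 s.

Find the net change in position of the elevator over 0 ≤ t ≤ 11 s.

43.5 m

Displacement is the signed area under the v-t curve.
0–4 s: ½(9 + 3)(4) = 24 m
4–5 s: ½(3 + 4)(1) = 3.5 m
5–7 s: ½(4 + 10)(2) = 14 m
7–11 s: ½(10 + -9)(4) = 2 m
Net displacement = 43.5 m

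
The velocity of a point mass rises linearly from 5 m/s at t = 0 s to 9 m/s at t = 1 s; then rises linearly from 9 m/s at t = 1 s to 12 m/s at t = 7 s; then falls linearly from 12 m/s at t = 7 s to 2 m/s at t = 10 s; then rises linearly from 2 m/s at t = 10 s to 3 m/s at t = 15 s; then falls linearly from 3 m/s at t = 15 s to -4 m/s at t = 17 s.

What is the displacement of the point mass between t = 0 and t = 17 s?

Displacement is the signed area under the v-t curve.
0–1 s: ½(5 + 9)(1) = 7 m
1–7 s: ½(9 + 12)(6) = 63 m
7–10 s: ½(12 + 2)(3) = 21 m
10–15 s: ½(2 + 3)(5) = 12.5 m
15–17 s: ½(3 + -4)(2) = -1 m
Net displacement = 102.5 m

102.5 m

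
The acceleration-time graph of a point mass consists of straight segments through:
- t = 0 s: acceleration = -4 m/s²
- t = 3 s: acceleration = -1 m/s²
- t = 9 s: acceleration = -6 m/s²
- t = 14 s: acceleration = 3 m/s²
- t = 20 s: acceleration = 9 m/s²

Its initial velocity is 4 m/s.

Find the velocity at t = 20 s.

4 m/s

Δv equals the area under the a-t graph; then v = v₀ + Δv.
0–3 s: ½(-4 + -1)(3) = -7.5 m/s
3–9 s: ½(-1 + -6)(6) = -21 m/s
9–14 s: ½(-6 + 3)(5) = -7.5 m/s
14–20 s: ½(3 + 9)(6) = 36 m/s
Δv = 0 m/s, so v(20) = 4 + (0) = 4 m/s.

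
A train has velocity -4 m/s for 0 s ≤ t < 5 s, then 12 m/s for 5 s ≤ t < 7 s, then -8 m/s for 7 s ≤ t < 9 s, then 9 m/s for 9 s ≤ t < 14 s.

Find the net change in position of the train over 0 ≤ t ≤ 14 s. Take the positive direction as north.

33 m

Displacement is the signed area under the v-t curve.
0–5 s: -4 × 5 = -20 m
5–7 s: 12 × 2 = 24 m
7–9 s: -8 × 2 = -16 m
9–14 s: 9 × 5 = 45 m
Net displacement = 33 m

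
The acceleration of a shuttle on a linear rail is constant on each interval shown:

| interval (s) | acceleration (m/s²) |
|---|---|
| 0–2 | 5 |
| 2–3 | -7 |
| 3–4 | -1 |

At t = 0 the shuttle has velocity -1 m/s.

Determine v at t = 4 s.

Δv equals the area under the a-t graph; then v = v₀ + Δv.
0–2 s: 5 × 2 = 10 m/s
2–3 s: -7 × 1 = -7 m/s
3–4 s: -1 × 1 = -1 m/s
Δv = 2 m/s, so v(4) = -1 + (2) = 1 m/s.

1 m/s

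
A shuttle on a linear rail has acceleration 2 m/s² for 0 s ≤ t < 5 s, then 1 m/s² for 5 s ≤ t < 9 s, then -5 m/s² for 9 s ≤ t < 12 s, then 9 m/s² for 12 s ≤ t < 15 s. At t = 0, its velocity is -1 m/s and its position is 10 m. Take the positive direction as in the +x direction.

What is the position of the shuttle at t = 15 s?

On each constant-a segment, Δv = aΔt and Δx = v₀Δt + ½aΔt²; chain segment to segment.
0–5 s: v starts -1 m/s; Δx = -1·5 + ½·2·5² = 20 m; v ends 9 m/s.
5–9 s: v starts 9 m/s; Δx = 9·4 + ½·1·4² = 44 m; v ends 13 m/s.
9–12 s: v starts 13 m/s; Δx = 13·3 + ½·-5·3² = 16.5 m; v ends -2 m/s.
12–15 s: v starts -2 m/s; Δx = -2·3 + ½·9·3² = 34.5 m; v ends 25 m/s.
x(15) = 10 + Σ Δx = 125 m.

125 m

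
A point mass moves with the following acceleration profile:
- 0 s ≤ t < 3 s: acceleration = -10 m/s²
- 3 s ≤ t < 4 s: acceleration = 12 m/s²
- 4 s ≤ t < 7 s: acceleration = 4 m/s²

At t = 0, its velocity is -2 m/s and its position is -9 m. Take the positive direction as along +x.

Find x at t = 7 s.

-128 m

On each constant-a segment, Δv = aΔt and Δx = v₀Δt + ½aΔt²; chain segment to segment.
0–3 s: v starts -2 m/s; Δx = -2·3 + ½·-10·3² = -51 m; v ends -32 m/s.
3–4 s: v starts -32 m/s; Δx = -32·1 + ½·12·1² = -26 m; v ends -20 m/s.
4–7 s: v starts -20 m/s; Δx = -20·3 + ½·4·3² = -42 m; v ends -8 m/s.
x(7) = -9 + Σ Δx = -128 m.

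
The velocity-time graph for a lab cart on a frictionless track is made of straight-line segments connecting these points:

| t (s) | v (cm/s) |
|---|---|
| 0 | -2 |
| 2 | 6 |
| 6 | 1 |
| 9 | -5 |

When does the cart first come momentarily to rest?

v changes sign on 0–2 s (from -2 to 6); the graph is linear there, so v = 0 at t = 0 + (2)·(2 − 0)/(6 − -2) = 0.5 s.

t = 0.5 s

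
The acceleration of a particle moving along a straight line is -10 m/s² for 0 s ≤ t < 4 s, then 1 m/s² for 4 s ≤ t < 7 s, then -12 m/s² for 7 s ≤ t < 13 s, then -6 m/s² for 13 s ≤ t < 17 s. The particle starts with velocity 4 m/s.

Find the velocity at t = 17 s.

Δv equals the area under the a-t graph; then v = v₀ + Δv.
0–4 s: -10 × 4 = -40 m/s
4–7 s: 1 × 3 = 3 m/s
7–13 s: -12 × 6 = -72 m/s
13–17 s: -6 × 4 = -24 m/s
Δv = -133 m/s, so v(17) = 4 + (-133) = -129 m/s.

-129 m/s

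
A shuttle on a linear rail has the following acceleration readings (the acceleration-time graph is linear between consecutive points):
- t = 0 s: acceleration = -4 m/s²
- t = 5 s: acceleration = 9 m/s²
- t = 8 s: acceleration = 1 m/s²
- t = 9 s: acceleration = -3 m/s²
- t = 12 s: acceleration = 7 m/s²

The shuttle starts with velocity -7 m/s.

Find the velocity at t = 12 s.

Δv equals the area under the a-t graph; then v = v₀ + Δv.
0–5 s: ½(-4 + 9)(5) = 12.5 m/s
5–8 s: ½(9 + 1)(3) = 15 m/s
8–9 s: ½(1 + -3)(1) = -1 m/s
9–12 s: ½(-3 + 7)(3) = 6 m/s
Δv = 32.5 m/s, so v(12) = -7 + (32.5) = 25.5 m/s.

25.5 m/s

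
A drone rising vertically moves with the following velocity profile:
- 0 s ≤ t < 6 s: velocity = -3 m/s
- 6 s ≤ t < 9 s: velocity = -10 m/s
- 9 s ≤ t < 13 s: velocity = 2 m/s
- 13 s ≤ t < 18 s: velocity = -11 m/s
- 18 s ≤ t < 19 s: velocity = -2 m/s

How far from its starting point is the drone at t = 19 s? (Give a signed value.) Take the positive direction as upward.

Displacement is the signed area under the v-t curve.
0–6 s: -3 × 6 = -18 m
6–9 s: -10 × 3 = -30 m
9–13 s: 2 × 4 = 8 m
13–18 s: -11 × 5 = -55 m
18–19 s: -2 × 1 = -2 m
Net displacement = -97 m

-97 m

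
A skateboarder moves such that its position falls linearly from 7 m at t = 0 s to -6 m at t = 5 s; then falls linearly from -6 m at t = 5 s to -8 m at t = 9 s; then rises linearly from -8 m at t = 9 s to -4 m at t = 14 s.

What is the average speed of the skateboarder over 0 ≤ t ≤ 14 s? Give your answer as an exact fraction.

Average speed = (total path length)/(elapsed time); on a piecewise-linear x-t graph the path length is Σ|Δx|.
0–5 s: |Δx| = |-6 − 7| = 13 m
5–9 s: |Δx| = |-8 − -6| = 2 m
9–14 s: |Δx| = |-4 − -8| = 4 m
Total path = 19 m; average speed = 19/14 = 19/14 m/s.

19/14 m/s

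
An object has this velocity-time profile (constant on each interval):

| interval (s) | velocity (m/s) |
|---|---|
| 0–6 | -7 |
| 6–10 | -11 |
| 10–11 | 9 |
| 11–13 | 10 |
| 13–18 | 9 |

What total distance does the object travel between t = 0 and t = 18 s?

Total distance travelled is ∫|v| dt — sum the magnitudes of each area piece.
0–6 s: |-7| × 6 = 42 m
6–10 s: |-11| × 4 = 44 m
10–11 s: |9| × 1 = 9 m
11–13 s: |10| × 2 = 20 m
13–18 s: |9| × 5 = 45 m
Total distance = 160 m

160 m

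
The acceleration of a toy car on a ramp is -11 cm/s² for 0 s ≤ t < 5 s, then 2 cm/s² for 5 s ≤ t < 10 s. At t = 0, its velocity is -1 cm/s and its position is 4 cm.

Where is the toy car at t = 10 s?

On each constant-a segment, Δv = aΔt and Δx = v₀Δt + ½aΔt²; chain segment to segment.
0–5 s: v starts -1 cm/s; Δx = -1·5 + ½·-11·5² = -142.5 cm; v ends -56 cm/s.
5–10 s: v starts -56 cm/s; Δx = -56·5 + ½·2·5² = -255 cm; v ends -46 cm/s.
x(10) = 4 + Σ Δx = -393.5 cm.

-393.5 cm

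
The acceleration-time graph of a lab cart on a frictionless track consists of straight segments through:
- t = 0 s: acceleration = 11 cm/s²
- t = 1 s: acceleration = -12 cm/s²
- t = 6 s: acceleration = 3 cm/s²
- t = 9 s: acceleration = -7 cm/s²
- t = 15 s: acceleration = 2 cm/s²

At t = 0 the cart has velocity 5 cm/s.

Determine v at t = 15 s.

-39 cm/s

Δv equals the area under the a-t graph; then v = v₀ + Δv.
0–1 s: ½(11 + -12)(1) = -0.5 cm/s
1–6 s: ½(-12 + 3)(5) = -22.5 cm/s
6–9 s: ½(3 + -7)(3) = -6 cm/s
9–15 s: ½(-7 + 2)(6) = -15 cm/s
Δv = -44 cm/s, so v(15) = 5 + (-44) = -39 cm/s.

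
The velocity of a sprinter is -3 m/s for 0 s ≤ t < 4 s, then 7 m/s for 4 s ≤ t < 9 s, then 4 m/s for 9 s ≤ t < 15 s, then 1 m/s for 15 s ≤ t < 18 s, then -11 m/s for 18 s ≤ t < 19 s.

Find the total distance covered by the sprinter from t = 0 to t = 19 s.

85 m

Distance (not displacement) is the total path length: add the absolute areas under v-t.
0–4 s: |-3| × 4 = 12 m
4–9 s: |7| × 5 = 35 m
9–15 s: |4| × 6 = 24 m
15–18 s: |1| × 3 = 3 m
18–19 s: |-11| × 1 = 11 m
Total distance = 85 m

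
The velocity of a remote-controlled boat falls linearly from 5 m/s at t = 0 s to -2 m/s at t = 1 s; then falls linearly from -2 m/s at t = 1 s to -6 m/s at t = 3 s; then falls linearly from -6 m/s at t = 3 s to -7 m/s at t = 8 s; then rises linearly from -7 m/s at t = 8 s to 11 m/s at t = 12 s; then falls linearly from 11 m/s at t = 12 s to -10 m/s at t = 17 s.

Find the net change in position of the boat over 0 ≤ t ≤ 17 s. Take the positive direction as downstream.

-28.5 m

Displacement is the signed area under the v-t curve.
0–1 s: ½(5 + -2)(1) = 1.5 m
1–3 s: ½(-2 + -6)(2) = -8 m
3–8 s: ½(-6 + -7)(5) = -32.5 m
8–12 s: ½(-7 + 11)(4) = 8 m
12–17 s: ½(11 + -10)(5) = 2.5 m
Net displacement = -28.5 m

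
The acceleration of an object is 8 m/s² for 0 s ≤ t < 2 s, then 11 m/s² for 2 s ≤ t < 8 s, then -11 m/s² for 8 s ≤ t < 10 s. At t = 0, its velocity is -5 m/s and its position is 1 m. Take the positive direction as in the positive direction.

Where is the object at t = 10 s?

403 m

On each constant-a segment, Δv = aΔt and Δx = v₀Δt + ½aΔt²; chain segment to segment.
0–2 s: v starts -5 m/s; Δx = -5·2 + ½·8·2² = 6 m; v ends 11 m/s.
2–8 s: v starts 11 m/s; Δx = 11·6 + ½·11·6² = 264 m; v ends 77 m/s.
8–10 s: v starts 77 m/s; Δx = 77·2 + ½·-11·2² = 132 m; v ends 55 m/s.
x(10) = 1 + Σ Δx = 403 m.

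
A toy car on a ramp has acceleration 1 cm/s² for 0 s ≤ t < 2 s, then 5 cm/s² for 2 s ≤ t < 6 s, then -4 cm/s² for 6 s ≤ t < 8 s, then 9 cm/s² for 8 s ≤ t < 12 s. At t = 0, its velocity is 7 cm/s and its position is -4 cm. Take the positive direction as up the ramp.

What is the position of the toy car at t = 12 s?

294 cm

On each constant-a segment, Δv = aΔt and Δx = v₀Δt + ½aΔt²; chain segment to segment.
0–2 s: v starts 7 cm/s; Δx = 7·2 + ½·1·2² = 16 cm; v ends 9 cm/s.
2–6 s: v starts 9 cm/s; Δx = 9·4 + ½·5·4² = 76 cm; v ends 29 cm/s.
6–8 s: v starts 29 cm/s; Δx = 29·2 + ½·-4·2² = 50 cm; v ends 21 cm/s.
8–12 s: v starts 21 cm/s; Δx = 21·4 + ½·9·4² = 156 cm; v ends 57 cm/s.
x(12) = -4 + Σ Δx = 294 cm.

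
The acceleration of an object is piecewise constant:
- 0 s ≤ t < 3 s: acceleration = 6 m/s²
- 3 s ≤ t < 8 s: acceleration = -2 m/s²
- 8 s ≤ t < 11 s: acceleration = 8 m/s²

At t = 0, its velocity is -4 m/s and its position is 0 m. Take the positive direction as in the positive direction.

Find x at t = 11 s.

On each constant-a segment, Δv = aΔt and Δx = v₀Δt + ½aΔt²; chain segment to segment.
0–3 s: v starts -4 m/s; Δx = -4·3 + ½·6·3² = 15 m; v ends 14 m/s.
3–8 s: v starts 14 m/s; Δx = 14·5 + ½·-2·5² = 45 m; v ends 4 m/s.
8–11 s: v starts 4 m/s; Δx = 4·3 + ½·8·3² = 48 m; v ends 28 m/s.
x(11) = 0 + Σ Δx = 108 m.

108 m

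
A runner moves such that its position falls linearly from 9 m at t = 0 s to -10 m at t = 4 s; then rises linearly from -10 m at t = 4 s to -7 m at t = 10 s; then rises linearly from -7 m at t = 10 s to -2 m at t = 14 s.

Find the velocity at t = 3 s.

-4.75 m/s

Velocity is the slope of the x-t graph on 0–4 s: (-10 − 9)/(4 − 0) = -4.75 m/s.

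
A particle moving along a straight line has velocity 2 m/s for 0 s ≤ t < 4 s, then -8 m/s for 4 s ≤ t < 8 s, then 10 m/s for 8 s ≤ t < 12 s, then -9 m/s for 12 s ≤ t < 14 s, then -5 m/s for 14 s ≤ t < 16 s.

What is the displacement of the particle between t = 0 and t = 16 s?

-12 m

Net displacement equals the area under the velocity-time graph (areas below the axis count negative).
0–4 s: 2 × 4 = 8 m
4–8 s: -8 × 4 = -32 m
8–12 s: 10 × 4 = 40 m
12–14 s: -9 × 2 = -18 m
14–16 s: -5 × 2 = -10 m
Net displacement = -12 m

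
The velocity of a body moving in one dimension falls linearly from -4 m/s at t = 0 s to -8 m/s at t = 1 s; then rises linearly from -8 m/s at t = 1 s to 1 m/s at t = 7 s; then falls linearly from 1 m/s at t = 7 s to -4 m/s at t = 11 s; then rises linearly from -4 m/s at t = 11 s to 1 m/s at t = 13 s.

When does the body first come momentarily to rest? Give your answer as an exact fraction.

t = 19/3 s

v changes sign on 1–7 s (from -8 to 1); the graph is linear there, so v = 0 at t = 1 + (8)·(7 − 1)/(1 − -8) = 19/3 s.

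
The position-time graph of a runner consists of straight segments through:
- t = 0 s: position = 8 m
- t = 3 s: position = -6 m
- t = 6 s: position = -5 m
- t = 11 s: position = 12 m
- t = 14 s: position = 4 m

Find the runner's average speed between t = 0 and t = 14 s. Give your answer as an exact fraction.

20/7 m/s

Average speed = (total path length)/(elapsed time); on a piecewise-linear x-t graph the path length is Σ|Δx|.
0–3 s: |Δx| = |-6 − 8| = 14 m
3–6 s: |Δx| = |-5 − -6| = 1 m
6–11 s: |Δx| = |12 − -5| = 17 m
11–14 s: |Δx| = |4 − 12| = 8 m
Total path = 40 m; average speed = 40/14 = 20/7 m/s.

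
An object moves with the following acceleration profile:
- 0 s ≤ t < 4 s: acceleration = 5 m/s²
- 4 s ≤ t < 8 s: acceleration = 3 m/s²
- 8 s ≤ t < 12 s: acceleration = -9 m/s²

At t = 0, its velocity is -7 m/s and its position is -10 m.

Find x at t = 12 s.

106 m

On each constant-a segment, Δv = aΔt and Δx = v₀Δt + ½aΔt²; chain segment to segment.
0–4 s: v starts -7 m/s; Δx = -7·4 + ½·5·4² = 12 m; v ends 13 m/s.
4–8 s: v starts 13 m/s; Δx = 13·4 + ½·3·4² = 76 m; v ends 25 m/s.
8–12 s: v starts 25 m/s; Δx = 25·4 + ½·-9·4² = 28 m; v ends -11 m/s.
x(12) = -10 + Σ Δx = 106 m.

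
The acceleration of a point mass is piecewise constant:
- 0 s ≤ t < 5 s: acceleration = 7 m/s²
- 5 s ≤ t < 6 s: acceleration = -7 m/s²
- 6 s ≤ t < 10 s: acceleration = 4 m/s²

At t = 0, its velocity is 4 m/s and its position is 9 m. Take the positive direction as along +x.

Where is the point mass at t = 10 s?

On each constant-a segment, Δv = aΔt and Δx = v₀Δt + ½aΔt²; chain segment to segment.
0–5 s: v starts 4 m/s; Δx = 4·5 + ½·7·5² = 107.5 m; v ends 39 m/s.
5–6 s: v starts 39 m/s; Δx = 39·1 + ½·-7·1² = 35.5 m; v ends 32 m/s.
6–10 s: v starts 32 m/s; Δx = 32·4 + ½·4·4² = 160 m; v ends 48 m/s.
x(10) = 9 + Σ Δx = 312 m.

312 m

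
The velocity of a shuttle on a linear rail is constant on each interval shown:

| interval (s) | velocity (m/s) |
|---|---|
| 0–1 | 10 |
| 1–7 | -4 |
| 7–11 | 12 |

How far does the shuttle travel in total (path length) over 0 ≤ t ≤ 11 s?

Total distance travelled is ∫|v| dt — sum the magnitudes of each area piece.
0–1 s: |10| × 1 = 10 m
1–7 s: |-4| × 6 = 24 m
7–11 s: |12| × 4 = 48 m
Total distance = 82 m

82 m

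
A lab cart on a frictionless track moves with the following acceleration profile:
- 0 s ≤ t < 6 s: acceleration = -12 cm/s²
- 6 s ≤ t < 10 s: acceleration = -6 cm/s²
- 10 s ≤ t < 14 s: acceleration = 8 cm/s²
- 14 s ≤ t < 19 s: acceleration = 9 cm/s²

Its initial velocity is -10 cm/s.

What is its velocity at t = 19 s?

-29 cm/s

Δv equals the area under the a-t graph; then v = v₀ + Δv.
0–6 s: -12 × 6 = -72 cm/s
6–10 s: -6 × 4 = -24 cm/s
10–14 s: 8 × 4 = 32 cm/s
14–19 s: 9 × 5 = 45 cm/s
Δv = -19 cm/s, so v(19) = -10 + (-19) = -29 cm/s.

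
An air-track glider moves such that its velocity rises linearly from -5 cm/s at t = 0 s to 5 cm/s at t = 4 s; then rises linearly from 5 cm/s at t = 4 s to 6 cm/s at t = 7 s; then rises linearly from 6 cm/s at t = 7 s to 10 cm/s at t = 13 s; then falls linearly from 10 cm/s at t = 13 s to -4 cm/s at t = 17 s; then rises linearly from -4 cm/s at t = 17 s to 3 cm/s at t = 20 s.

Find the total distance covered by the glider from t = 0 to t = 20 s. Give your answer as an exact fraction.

Total distance travelled is ∫|v| dt — sum the magnitudes of each area piece.
0–4 s: v = 0 at t = 2 s; triangle areas 5 + 5 = 10 cm
4–7 s: |½(5 + 6)(3)| = 16.5 cm
7–13 s: |½(6 + 10)(6)| = 48 cm
13–17 s: v = 0 at t = 111/7 s; triangle areas 100/7 + 16/7 = 116/7 cm
17–20 s: v = 0 at t = 131/7 s; triangle areas 24/7 + 27/14 = 75/14 cm
Total distance = 675/7 cm

675/7 cm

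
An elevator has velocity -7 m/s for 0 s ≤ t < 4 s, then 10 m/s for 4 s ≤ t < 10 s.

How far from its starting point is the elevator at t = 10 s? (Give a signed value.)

Displacement is the signed area under the v-t curve.
0–4 s: -7 × 4 = -28 m
4–10 s: 10 × 6 = 60 m
Net displacement = 32 m

32 m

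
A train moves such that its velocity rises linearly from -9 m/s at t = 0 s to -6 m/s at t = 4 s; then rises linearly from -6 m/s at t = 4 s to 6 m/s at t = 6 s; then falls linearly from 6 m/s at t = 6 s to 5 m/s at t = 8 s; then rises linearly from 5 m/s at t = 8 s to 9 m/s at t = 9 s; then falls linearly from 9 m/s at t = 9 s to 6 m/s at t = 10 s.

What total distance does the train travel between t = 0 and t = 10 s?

61.5 m

Distance (not displacement) is the total path length: add the absolute areas under v-t.
0–4 s: |½(-9 + -6)(4)| = 30 m
4–6 s: v = 0 at t = 5 s; triangle areas 3 + 3 = 6 m
6–8 s: |½(6 + 5)(2)| = 11 m
8–9 s: |½(5 + 9)(1)| = 7 m
9–10 s: |½(9 + 6)(1)| = 7.5 m
Total distance = 61.5 m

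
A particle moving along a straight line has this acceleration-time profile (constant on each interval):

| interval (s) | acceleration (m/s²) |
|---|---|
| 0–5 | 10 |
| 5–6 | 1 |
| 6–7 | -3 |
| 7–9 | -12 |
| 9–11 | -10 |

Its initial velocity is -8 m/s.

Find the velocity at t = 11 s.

-4 m/s

Δv equals the area under the a-t graph; then v = v₀ + Δv.
0–5 s: 10 × 5 = 50 m/s
5–6 s: 1 × 1 = 1 m/s
6–7 s: -3 × 1 = -3 m/s
7–9 s: -12 × 2 = -24 m/s
9–11 s: -10 × 2 = -20 m/s
Δv = 4 m/s, so v(11) = -8 + (4) = -4 m/s.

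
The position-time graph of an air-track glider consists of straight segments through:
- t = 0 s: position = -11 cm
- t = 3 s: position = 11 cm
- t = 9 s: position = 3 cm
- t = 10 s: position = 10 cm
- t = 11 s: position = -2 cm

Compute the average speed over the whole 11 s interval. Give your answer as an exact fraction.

49/11 cm/s

Average speed = (total path length)/(elapsed time); on a piecewise-linear x-t graph the path length is Σ|Δx|.
0–3 s: |Δx| = |11 − -11| = 22 cm
3–9 s: |Δx| = |3 − 11| = 8 cm
9–10 s: |Δx| = |10 − 3| = 7 cm
10–11 s: |Δx| = |-2 − 10| = 12 cm
Total path = 49 cm; average speed = 49/11 = 49/11 cm/s.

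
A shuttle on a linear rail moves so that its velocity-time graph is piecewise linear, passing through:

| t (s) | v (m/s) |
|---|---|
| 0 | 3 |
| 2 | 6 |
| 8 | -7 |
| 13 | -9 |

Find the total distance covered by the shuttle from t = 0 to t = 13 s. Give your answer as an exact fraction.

Total distance travelled is ∫|v| dt — sum the magnitudes of each area piece.
0–2 s: |½(3 + 6)(2)| = 9 m
2–8 s: v = 0 at t = 62/13 s; triangle areas 108/13 + 147/13 = 255/13 m
8–13 s: |½(-7 + -9)(5)| = 40 m
Total distance = 892/13 m

892/13 m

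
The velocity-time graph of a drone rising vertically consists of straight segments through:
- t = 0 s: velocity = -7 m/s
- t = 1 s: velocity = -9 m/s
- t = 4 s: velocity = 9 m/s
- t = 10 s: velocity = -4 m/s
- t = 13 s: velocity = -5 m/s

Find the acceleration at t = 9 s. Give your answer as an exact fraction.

Acceleration is the slope of the v-t graph on 4–10 s: (-4 − 9)/(10 − 4) = -13/6 m/s².

-13/6 m/s²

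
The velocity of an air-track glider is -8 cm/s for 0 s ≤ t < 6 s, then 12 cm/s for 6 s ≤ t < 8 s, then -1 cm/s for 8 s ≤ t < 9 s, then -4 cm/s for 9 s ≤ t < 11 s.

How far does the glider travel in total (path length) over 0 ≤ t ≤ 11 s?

81 cm

Distance (not displacement) is the total path length: add the absolute areas under v-t.
0–6 s: |-8| × 6 = 48 cm
6–8 s: |12| × 2 = 24 cm
8–9 s: |-1| × 1 = 1 cm
9–11 s: |-4| × 2 = 8 cm
Total distance = 81 cm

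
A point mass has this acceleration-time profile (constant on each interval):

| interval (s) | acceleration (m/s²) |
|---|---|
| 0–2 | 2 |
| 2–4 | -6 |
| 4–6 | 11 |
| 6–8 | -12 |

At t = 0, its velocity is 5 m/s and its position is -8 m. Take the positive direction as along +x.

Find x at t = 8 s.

42 m

On each constant-a segment, Δv = aΔt and Δx = v₀Δt + ½aΔt²; chain segment to segment.
0–2 s: v starts 5 m/s; Δx = 5·2 + ½·2·2² = 14 m; v ends 9 m/s.
2–4 s: v starts 9 m/s; Δx = 9·2 + ½·-6·2² = 6 m; v ends -3 m/s.
4–6 s: v starts -3 m/s; Δx = -3·2 + ½·11·2² = 16 m; v ends 19 m/s.
6–8 s: v starts 19 m/s; Δx = 19·2 + ½·-12·2² = 14 m; v ends -5 m/s.
x(8) = -8 + Σ Δx = 42 m.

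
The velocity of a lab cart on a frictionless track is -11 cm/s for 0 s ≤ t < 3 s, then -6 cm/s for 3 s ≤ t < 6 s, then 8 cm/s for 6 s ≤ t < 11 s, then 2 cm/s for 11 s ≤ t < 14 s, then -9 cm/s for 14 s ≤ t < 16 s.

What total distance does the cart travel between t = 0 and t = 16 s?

Distance (not displacement) is the total path length: add the absolute areas under v-t.
0–3 s: |-11| × 3 = 33 cm
3–6 s: |-6| × 3 = 18 cm
6–11 s: |8| × 5 = 40 cm
11–14 s: |2| × 3 = 6 cm
14–16 s: |-9| × 2 = 18 cm
Total distance = 115 cm

115 cm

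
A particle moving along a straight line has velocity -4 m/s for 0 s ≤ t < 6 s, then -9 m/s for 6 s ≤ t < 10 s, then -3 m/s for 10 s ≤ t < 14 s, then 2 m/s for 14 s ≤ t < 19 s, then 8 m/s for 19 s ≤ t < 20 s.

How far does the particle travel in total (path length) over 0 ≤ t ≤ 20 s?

90 m

Total distance travelled is ∫|v| dt — sum the magnitudes of each area piece.
0–6 s: |-4| × 6 = 24 m
6–10 s: |-9| × 4 = 36 m
10–14 s: |-3| × 4 = 12 m
14–19 s: |2| × 5 = 10 m
19–20 s: |8| × 1 = 8 m
Total distance = 90 m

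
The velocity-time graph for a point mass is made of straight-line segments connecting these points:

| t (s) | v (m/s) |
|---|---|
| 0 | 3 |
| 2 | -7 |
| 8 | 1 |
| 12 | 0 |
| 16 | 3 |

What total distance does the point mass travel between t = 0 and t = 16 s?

32.55 m

Total distance travelled is ∫|v| dt — sum the magnitudes of each area piece.
0–2 s: v = 0 at t = 0.6 s; triangle areas 0.9 + 4.9 = 5.8 m
2–8 s: v = 0 at t = 7.25 s; triangle areas 18.375 + 0.375 = 18.75 m
8–12 s: |½(1 + 0)(4)| = 2 m
12–16 s: |½(0 + 3)(4)| = 6 m
Total distance = 32.55 m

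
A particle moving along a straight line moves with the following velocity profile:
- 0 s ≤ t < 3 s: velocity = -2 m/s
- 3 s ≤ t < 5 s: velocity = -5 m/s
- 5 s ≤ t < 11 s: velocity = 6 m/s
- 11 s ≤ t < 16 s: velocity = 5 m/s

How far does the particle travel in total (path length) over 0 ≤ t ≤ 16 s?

Total distance travelled is ∫|v| dt — sum the magnitudes of each area piece.
0–3 s: |-2| × 3 = 6 m
3–5 s: |-5| × 2 = 10 m
5–11 s: |6| × 6 = 36 m
11–16 s: |5| × 5 = 25 m
Total distance = 77 m

77 m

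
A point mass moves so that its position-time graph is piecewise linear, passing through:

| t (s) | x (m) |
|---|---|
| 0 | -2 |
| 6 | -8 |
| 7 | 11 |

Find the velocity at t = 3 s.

-1 m/s

Velocity is the slope of the x-t graph on 0–6 s: (-8 − -2)/(6 − 0) = -1 m/s.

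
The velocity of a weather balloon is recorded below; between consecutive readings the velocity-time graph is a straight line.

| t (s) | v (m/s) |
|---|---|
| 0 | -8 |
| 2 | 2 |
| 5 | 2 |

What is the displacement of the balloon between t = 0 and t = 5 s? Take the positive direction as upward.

Displacement is the signed area under the v-t curve.
0–2 s: ½(-8 + 2)(2) = -6 m
2–5 s: 2 × 3 = 6 m
Net displacement = 0 m

0 m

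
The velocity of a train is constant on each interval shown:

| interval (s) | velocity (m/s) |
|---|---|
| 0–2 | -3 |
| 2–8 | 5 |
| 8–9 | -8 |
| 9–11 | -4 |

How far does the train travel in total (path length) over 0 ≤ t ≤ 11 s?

52 m

Distance (not displacement) is the total path length: add the absolute areas under v-t.
0–2 s: |-3| × 2 = 6 m
2–8 s: |5| × 6 = 30 m
8–9 s: |-8| × 1 = 8 m
9–11 s: |-4| × 2 = 8 m
Total distance = 52 m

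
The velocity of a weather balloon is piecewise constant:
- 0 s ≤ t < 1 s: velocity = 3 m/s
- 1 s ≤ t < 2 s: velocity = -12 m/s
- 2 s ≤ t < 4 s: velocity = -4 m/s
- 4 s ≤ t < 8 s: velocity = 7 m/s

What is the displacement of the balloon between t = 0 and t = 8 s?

11 m

Net displacement equals the area under the velocity-time graph (areas below the axis count negative).
0–1 s: 3 × 1 = 3 m
1–2 s: -12 × 1 = -12 m
2–4 s: -4 × 2 = -8 m
4–8 s: 7 × 4 = 28 m
Net displacement = 11 m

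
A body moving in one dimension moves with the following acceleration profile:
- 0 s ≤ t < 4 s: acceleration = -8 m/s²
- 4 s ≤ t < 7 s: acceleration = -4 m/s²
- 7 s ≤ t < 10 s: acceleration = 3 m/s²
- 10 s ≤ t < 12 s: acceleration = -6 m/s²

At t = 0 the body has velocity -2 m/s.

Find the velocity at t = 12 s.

-49 m/s

Δv equals the area under the a-t graph; then v = v₀ + Δv.
0–4 s: -8 × 4 = -32 m/s
4–7 s: -4 × 3 = -12 m/s
7–10 s: 3 × 3 = 9 m/s
10–12 s: -6 × 2 = -12 m/s
Δv = -47 m/s, so v(12) = -2 + (-47) = -49 m/s.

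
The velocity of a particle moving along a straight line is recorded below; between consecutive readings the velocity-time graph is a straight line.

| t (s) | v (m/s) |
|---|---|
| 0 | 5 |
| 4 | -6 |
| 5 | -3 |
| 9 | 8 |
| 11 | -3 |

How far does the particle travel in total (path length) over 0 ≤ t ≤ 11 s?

Total distance travelled is ∫|v| dt — sum the magnitudes of each area piece.
0–4 s: v = 0 at t = 20/11 s; triangle areas 50/11 + 72/11 = 122/11 m
4–5 s: |½(-6 + -3)(1)| = 4.5 m
5–9 s: v = 0 at t = 67/11 s; triangle areas 18/11 + 128/11 = 146/11 m
9–11 s: v = 0 at t = 115/11 s; triangle areas 64/11 + 9/11 = 73/11 m
Total distance = 35.5 m

35.5 m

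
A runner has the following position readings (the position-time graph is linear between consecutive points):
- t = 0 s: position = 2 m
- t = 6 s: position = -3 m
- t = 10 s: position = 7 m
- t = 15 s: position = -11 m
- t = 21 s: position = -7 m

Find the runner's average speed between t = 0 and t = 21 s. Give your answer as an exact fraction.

Average speed = (total path length)/(elapsed time); on a piecewise-linear x-t graph the path length is Σ|Δx|.
0–6 s: |Δx| = |-3 − 2| = 5 m
6–10 s: |Δx| = |7 − -3| = 10 m
10–15 s: |Δx| = |-11 − 7| = 18 m
15–21 s: |Δx| = |-7 − -11| = 4 m
Total path = 37 m; average speed = 37/21 = 37/21 m/s.

37/21 m/s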